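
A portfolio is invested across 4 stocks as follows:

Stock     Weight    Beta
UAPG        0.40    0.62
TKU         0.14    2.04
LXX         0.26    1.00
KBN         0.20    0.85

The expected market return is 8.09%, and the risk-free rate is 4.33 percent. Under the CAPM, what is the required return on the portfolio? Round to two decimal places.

β_P = Σ w_i β_i = 0.40×0.62 + 0.14×2.04 + 0.26×1.00 + 0.20×0.85 = 0.9636
MRP = 8.09% − 4.33% = 3.76%
E(R_P) = R_f + β_P × MRP = 4.33% + 0.9636 × 3.76% = 7.95%

7.95%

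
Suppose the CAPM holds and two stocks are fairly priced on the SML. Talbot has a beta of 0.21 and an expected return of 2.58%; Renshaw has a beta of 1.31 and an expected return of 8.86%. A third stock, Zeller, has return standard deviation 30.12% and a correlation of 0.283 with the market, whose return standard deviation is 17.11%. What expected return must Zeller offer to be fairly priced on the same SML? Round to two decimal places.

MRP = (8.86% − 2.58%) / (1.31 − 0.21) = 5.7091%
R_f = 2.58% − 0.21 × 5.7091% = 1.3811%
β_Zeller = ρ·σ_i/σ_m = 0.283 × 30.12 / 17.11 = 0.4982
E(R_Zeller) = R_f + β × MRP = 1.3811% + 0.4982 × 5.7091% = 4.23%

4.23%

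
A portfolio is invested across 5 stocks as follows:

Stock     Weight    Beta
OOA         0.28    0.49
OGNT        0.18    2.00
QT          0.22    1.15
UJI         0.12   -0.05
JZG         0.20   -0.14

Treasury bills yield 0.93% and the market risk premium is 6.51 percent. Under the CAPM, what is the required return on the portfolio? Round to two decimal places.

β_P = Σ w_i β_i = 0.28×0.49 + 0.18×2.00 + 0.22×1.15 + 0.12×-0.05 + 0.20×-0.14 = 0.7162
E(R_P) = R_f + β_P × MRP = 0.93% + 0.7162 × 6.51% = 5.59%

5.59%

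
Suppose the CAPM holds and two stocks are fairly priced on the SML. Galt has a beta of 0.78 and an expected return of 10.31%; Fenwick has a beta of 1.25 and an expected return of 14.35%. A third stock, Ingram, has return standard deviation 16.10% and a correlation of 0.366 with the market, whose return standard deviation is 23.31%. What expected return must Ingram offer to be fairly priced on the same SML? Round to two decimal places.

MRP = (14.35% − 10.31%) / (1.25 − 0.78) = 8.5957%
R_f = 10.31% − 0.78 × 8.5957% = 3.6054%
β_Ingram = ρ·σ_i/σ_m = 0.366 × 16.10 / 23.31 = 0.2528
E(R_Ingram) = R_f + β × MRP = 3.6054% + 0.2528 × 8.5957% = 5.78%

5.78%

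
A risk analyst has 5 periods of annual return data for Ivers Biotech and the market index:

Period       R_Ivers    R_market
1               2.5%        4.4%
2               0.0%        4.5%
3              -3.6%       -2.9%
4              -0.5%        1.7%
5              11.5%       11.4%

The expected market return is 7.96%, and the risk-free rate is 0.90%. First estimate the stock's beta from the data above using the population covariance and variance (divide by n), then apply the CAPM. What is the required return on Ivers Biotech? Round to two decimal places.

8.35%

Mean R_i = (2.5 + 0.0 − 3.6 − 0.5 + 11.5) / 5 = 1.9800%
Mean R_m = (4.4 + 4.5 − 2.9 + 1.7 + 11.4) / 5 = 3.8200%
Σ(R_i − R̄_i)(R_m − R̄_m) = 113.8720  ⇒  Cov = 113.8720 / 5 = 22.7744
Σ(R_m − R̄_m)² = 107.9080  ⇒  Var(R_m) = 107.9080 / 5 = 21.5816
β = Cov / Var(R_m) = 22.7744 / 21.5816 = 1.0553
MRP = 7.96% − 0.90% = 7.06%
E(R) = R_f + β × MRP = 0.90% + 1.0553 × 7.06% = 8.35%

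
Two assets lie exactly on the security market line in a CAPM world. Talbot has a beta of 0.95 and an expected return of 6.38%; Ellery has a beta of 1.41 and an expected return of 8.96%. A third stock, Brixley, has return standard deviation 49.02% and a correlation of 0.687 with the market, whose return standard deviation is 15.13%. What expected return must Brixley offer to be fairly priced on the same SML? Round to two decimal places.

MRP = (8.96% − 6.38%) / (1.41 − 0.95) = 5.6087%
R_f = 6.38% − 0.95 × 5.6087% = 1.0517%
β_Brixley = ρ·σ_i/σ_m = 0.687 × 49.02 / 15.13 = 2.2258
E(R_Brixley) = R_f + β × MRP = 1.0517% + 2.2258 × 5.6087% = 13.54%

13.54%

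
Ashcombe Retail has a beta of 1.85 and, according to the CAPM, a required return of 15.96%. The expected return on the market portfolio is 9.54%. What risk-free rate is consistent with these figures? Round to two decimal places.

1.99%

E(R) = R_f + β(E(R_m) − R_f) = R_f(1 − β) + β·E(R_m)
15.96% = R_f × (1 − 1.85) + 1.85 × 9.54%
15.96% = R_f × -0.85 + 17.6490%
R_f = (15.96% − 17.6490%) / -0.85 = 1.99%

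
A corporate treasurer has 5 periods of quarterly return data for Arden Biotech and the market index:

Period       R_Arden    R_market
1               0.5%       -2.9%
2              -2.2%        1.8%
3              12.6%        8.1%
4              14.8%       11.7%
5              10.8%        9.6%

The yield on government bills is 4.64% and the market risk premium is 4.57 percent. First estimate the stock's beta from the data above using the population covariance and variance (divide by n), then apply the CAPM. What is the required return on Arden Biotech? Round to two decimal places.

Mean R_i = (0.5 − 2.2 + 12.6 + 14.8 + 10.8) / 5 = 7.3000%
Mean R_m = (-2.9 + 1.8 + 8.1 + 11.7 + 9.6) / 5 = 5.6600%
Σ(R_i − R̄_i)(R_m − R̄_m) = 166.9000  ⇒  Cov = 166.9000 / 5 = 33.3800
Σ(R_m − R̄_m)² = 146.1320  ⇒  Var(R_m) = 146.1320 / 5 = 29.2264
β = Cov / Var(R_m) = 33.3800 / 29.2264 = 1.1421
E(R) = R_f + β × MRP = 4.64% + 1.1421 × 4.57% = 9.86%

9.86%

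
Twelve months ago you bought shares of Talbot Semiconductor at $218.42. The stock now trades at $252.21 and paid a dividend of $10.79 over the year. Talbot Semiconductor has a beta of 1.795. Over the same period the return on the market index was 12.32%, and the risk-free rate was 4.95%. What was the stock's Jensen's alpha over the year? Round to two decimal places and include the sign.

+2.23%

Realised HPR = (P1 + D1 − P0) / P0 = (252.21 + 10.79 − 218.42) / 218.42 = 44.58 / 218.42 = 20.4102%
MRP = 12.32% − 4.95% = 7.37%
CAPM required = R_f + β·MRP = 4.95% + 1.795 × 7.37% = 18.17915%
α = realised − required = 20.4102% − 18.17915% = +2.23%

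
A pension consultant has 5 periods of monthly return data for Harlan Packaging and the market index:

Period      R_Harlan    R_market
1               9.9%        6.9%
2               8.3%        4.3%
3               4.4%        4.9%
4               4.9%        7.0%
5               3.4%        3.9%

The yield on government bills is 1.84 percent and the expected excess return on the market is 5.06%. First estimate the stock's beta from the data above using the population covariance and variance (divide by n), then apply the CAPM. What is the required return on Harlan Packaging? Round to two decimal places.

5.56%

Mean R_i = (9.9 + 8.3 + 4.4 + 4.9 + 3.4) / 5 = 6.1800%
Mean R_m = (6.9 + 4.3 + 4.9 + 7.0 + 3.9) / 5 = 5.4000%
Σ(R_i − R̄_i)(R_m − R̄_m) = 6.2600  ⇒  Cov = 6.2600 / 5 = 1.2520
Σ(R_m − R̄_m)² = 8.5200  ⇒  Var(R_m) = 8.5200 / 5 = 1.7040
β = Cov / Var(R_m) = 1.2520 / 1.7040 = 0.7347
E(R) = R_f + β × MRP = 1.84% + 0.7347 × 5.06% = 5.56%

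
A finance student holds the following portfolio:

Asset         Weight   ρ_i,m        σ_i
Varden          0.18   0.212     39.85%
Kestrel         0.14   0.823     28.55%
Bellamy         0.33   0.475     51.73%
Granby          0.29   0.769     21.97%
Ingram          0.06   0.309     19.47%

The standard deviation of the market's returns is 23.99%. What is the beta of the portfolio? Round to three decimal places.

β_Varden = 0.212 × 39.85% / 23.99% = 0.3522
β_Kestrel = 0.823 × 28.55% / 23.99% = 0.9794
β_Bellamy = 0.475 × 51.73% / 23.99% = 1.0242
β_Granby = 0.769 × 21.97% / 23.99% = 0.7042
β_Ingram = 0.309 × 19.47% / 23.99% = 0.2508
β_P = Σ w_i β_i = 0.18×0.3522 + 0.14×0.9794 + 0.33×1.0242 + 0.29×0.7042 + 0.06×0.2508 = 0.7578

0.758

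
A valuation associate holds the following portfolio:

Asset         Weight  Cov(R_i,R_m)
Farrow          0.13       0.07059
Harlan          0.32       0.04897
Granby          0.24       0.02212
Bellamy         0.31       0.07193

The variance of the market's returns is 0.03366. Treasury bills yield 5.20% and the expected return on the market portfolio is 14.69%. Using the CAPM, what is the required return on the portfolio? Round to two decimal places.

19.99%

β_Farrow = 0.07059 / 0.03366 = 2.0971
β_Harlan = 0.04897 / 0.03366 = 1.4548
β_Granby = 0.02212 / 0.03366 = 0.6572
β_Bellamy = 0.07193 / 0.03366 = 2.1370
β_P = Σ w_i β_i = 0.13×2.0971 + 0.32×1.4548 + 0.24×0.6572 + 0.31×2.1370 = 1.5584
MRP = 14.69% − 5.20% = 9.49%
E(R_P) = R_f + β_P × MRP = 5.20% + 1.5584 × 9.49% = 19.99%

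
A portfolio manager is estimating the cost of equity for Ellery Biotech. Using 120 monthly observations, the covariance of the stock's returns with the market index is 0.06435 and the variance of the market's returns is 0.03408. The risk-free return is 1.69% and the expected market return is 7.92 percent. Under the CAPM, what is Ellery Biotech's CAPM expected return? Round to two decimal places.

β = Cov(R_i, R_m) / Var(R_m) = 0.06435 / 0.03408 = 1.8882
MRP = 7.92% − 1.69% = 6.23%
E(R) = R_f + β × MRP = 1.69% + 1.8882 × 6.23% = 13.45%

13.45%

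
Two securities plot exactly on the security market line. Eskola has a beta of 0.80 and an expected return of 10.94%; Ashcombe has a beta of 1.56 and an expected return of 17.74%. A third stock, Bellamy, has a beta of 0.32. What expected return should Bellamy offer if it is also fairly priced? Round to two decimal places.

6.65%

MRP (SML slope) = (17.74% − 10.94%) / (1.56 − 0.80) = 6.80% / 0.76 = 8.9474%
R_f (intercept) = 10.94% − 0.80 × 8.9474% = 3.7821%
E(R_Bellamy) = R_f + β × MRP = 3.7821% + 0.32 × 8.9474% = 6.65%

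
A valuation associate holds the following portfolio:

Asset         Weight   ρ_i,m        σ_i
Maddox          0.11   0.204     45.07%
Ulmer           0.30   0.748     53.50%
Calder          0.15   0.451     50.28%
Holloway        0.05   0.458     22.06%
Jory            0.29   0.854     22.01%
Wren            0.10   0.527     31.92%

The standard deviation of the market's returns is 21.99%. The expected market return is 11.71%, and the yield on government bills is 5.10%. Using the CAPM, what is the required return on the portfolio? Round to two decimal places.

12.33%

β_Maddox = 0.204 × 45.07% / 21.99% = 0.4181
β_Ulmer = 0.748 × 53.50% / 21.99% = 1.8198
β_Calder = 0.451 × 50.28% / 21.99% = 1.0312
β_Holloway = 0.458 × 22.06% / 21.99% = 0.4595
β_Jory = 0.854 × 22.01% / 21.99% = 0.8548
β_Wren = 0.527 × 31.92% / 21.99% = 0.7650
β_P = Σ w_i β_i = 0.11×0.4181 + 0.30×1.8198 + 0.15×1.0312 + 0.05×0.4595 + 0.29×0.8548 + 0.10×0.7650 = 1.0940
MRP = 11.71% − 5.10% = 6.61%
E(R_P) = R_f + β_P × MRP = 5.10% + 1.0940 × 6.61% = 12.33%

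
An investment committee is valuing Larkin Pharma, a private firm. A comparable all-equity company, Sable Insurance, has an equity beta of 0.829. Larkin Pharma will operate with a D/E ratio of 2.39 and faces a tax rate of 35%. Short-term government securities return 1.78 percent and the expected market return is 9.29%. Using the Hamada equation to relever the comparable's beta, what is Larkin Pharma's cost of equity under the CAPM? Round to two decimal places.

β_L = β_U × [1 + (1 − t)(D/E)] = 0.829 × [1 + (1 − 0.35) × 2.39]
    = 0.829 × [1 + 0.65 × 2.39] = 0.829 × 2.5535 = 2.1169
MRP = 9.29% − 1.78% = 7.51%
E(R) = R_f + β_L × MRP = 1.78% + 2.1169 × 7.51% = 17.68%

17.68%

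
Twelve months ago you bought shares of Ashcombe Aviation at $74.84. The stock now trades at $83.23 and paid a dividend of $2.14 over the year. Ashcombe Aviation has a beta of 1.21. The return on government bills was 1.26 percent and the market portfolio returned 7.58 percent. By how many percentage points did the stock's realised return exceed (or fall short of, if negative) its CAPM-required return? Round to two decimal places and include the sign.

Realised HPR = (P1 + D1 − P0) / P0 = (83.23 + 2.14 − 74.84) / 74.84 = 10.53 / 74.84 = 14.0700%
MRP = 7.58% − 1.26% = 6.32%
CAPM required = R_f + β·MRP = 1.26% + 1.21 × 6.32% = 8.9072%
α = realised − required = 14.0700% − 8.9072% = +5.16%

+5.16%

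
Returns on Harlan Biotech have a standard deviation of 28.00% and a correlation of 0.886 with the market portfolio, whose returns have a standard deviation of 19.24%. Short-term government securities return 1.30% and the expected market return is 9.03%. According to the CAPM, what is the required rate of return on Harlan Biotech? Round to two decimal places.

β = ρ × σ_i / σ_m = 0.886 × 28.00% / 19.24% = 1.2894
MRP = 9.03% − 1.30% = 7.73%
E(R) = 1.30% + 1.2894 × 7.73% = 11.27%

11.27%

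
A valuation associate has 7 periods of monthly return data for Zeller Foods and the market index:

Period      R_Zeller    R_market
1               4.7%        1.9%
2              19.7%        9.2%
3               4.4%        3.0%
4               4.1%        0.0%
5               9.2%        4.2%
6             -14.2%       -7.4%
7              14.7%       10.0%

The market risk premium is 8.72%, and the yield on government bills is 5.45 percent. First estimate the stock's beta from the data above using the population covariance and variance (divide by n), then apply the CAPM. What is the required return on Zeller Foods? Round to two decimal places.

Mean R_i = (4.7 + 19.7 + 4.4 + 4.1 + 9.2 − 14.2 + 14.7) / 7 = 6.0857%
Mean R_m = (1.9 + 9.2 + 3.0 + 0.0 + 4.2 − 7.4 + 10.0) / 7 = 2.9857%
Σ(R_i − R̄_i)(R_m − R̄_m) = 366.8986  ⇒  Cov = 366.8986 / 7 = 52.4141
Σ(R_m − R̄_m)² = 207.2486  ⇒  Var(R_m) = 207.2486 / 7 = 29.6069
β = Cov / Var(R_m) = 52.4141 / 29.6069 = 1.7703
E(R) = R_f + β × MRP = 5.45% + 1.7703 × 8.72% = 20.89%

20.89%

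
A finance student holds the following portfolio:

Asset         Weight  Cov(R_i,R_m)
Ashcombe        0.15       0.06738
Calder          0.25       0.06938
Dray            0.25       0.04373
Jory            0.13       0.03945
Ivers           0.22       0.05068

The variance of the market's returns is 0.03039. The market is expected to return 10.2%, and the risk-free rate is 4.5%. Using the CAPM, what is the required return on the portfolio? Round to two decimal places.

14.75%

β_Ashcombe = 0.06738 / 0.03039 = 2.2172
β_Calder = 0.06938 / 0.03039 = 2.2830
β_Dray = 0.04373 / 0.03039 = 1.4390
β_Jory = 0.03945 / 0.03039 = 1.2981
β_Ivers = 0.05068 / 0.03039 = 1.6677
β_P = Σ w_i β_i = 0.15×2.2172 + 0.25×2.2830 + 0.25×1.4390 + 0.13×1.2981 + 0.22×1.6677 = 1.7987
MRP = 10.2% − 4.5% = 5.70%
E(R_P) = R_f + β_P × MRP = 4.5% + 1.7987 × 5.7% = 14.75%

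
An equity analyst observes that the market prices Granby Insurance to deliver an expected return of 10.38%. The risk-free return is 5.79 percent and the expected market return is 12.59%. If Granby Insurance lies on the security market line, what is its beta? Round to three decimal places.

MRP = 12.59% − 5.79% = 6.80%
β = (E(R) − R_f) / MRP = (10.38% − 5.79%) / 6.80% = 4.59% / 6.80% = 0.675

0.675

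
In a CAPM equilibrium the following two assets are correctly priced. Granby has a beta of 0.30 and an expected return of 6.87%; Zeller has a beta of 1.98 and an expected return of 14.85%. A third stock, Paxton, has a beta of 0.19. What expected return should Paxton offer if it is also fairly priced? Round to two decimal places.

6.35%

MRP (SML slope) = (14.85% − 6.87%) / (1.98 − 0.30) = 7.98% / 1.68 = 4.7500%
R_f (intercept) = 6.87% − 0.30 × 4.7500% = 5.4450%
E(R_Paxton) = R_f + β × MRP = 5.4450% + 0.19 × 4.7500% = 6.35%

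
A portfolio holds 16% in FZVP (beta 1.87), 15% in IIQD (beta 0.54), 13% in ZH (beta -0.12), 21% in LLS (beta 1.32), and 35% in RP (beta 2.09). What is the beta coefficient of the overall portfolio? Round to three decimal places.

1.373

β_P = Σ w_i β_i = 0.16×1.87 + 0.15×0.54 + 0.13×-0.12 + 0.21×1.32 + 0.35×2.09 = 1.3733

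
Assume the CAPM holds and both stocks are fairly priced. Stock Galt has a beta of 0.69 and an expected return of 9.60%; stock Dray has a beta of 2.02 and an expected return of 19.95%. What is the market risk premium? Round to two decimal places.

Both satisfy E(R) = R_f + β·MRP, so the slope of the SML is
MRP = (19.95% − 9.60%) / (2.02 − 0.69) = 10.35% / 1.33 = 7.7820%

7.78%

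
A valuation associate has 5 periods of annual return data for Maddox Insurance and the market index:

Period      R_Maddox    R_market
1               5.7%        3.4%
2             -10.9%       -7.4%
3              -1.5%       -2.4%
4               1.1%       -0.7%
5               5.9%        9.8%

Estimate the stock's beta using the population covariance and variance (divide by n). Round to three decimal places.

Mean R_i = (5.7 − 10.9 − 1.5 + 1.1 + 5.9) / 5 = 0.0600%
Mean R_m = (3.4 − 7.4 − 2.4 − 0.7 + 9.8) / 5 = 0.5400%
Σ(R_i − R̄_i)(R_m − R̄_m) = 160.5280  ⇒  Cov = 160.5280 / 5 = 32.1056
Σ(R_m − R̄_m)² = 167.1520  ⇒  Var(R_m) = 167.1520 / 5 = 33.4304
β = Cov / Var(R_m) = 32.1056 / 33.4304 = 0.9604

0.960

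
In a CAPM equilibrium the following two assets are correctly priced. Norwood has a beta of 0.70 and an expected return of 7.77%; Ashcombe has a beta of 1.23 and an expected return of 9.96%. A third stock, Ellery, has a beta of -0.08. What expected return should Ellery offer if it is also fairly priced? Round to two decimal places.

MRP (SML slope) = (9.96% − 7.77%) / (1.23 − 0.70) = 2.19% / 0.53 = 4.1321%
R_f (intercept) = 7.77% − 0.70 × 4.1321% = 4.8775%
E(R_Ellery) = R_f + β × MRP = 4.8775% + -0.08 × 4.1321% = 4.55%

4.55%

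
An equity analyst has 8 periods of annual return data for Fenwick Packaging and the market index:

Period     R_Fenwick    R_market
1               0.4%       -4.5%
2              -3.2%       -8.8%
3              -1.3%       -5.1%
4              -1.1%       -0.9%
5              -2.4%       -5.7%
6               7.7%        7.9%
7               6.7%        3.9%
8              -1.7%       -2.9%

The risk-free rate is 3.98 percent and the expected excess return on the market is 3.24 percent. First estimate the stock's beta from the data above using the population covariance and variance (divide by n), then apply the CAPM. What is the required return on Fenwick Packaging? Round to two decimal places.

Mean R_i = (0.4 − 3.2 − 1.3 − 1.1 − 2.4 + 7.7 + 6.7 − 1.7) / 8 = 0.6375%
Mean R_m = (-4.5 − 8.8 − 5.1 − 0.9 − 5.7 + 7.9 + 3.9 − 2.9) / 8 = -2.0125%
Σ(R_i − R̄_i)(R_m − R̄_m) = 149.8138  ⇒  Cov = 149.8138 / 8 = 18.7267
Σ(R_m − R̄_m)² = 210.6288  ⇒  Var(R_m) = 210.6288 / 8 = 26.3286
β = Cov / Var(R_m) = 18.7267 / 26.3286 = 0.7113
E(R) = R_f + β × MRP = 3.98% + 0.7113 × 3.24% = 6.28%

6.28%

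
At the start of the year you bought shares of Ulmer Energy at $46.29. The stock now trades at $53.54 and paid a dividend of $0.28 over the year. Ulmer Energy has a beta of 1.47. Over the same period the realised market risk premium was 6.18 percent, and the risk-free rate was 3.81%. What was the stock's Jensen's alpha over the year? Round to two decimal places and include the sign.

Realised HPR = (P1 + D1 − P0) / P0 = (53.54 + 0.28 − 46.29) / 46.29 = 7.53 / 46.29 = 16.2670%
CAPM required = R_f + β·MRP = 3.81% + 1.47 × 6.18% = 12.8946%
α = realised − required = 16.2670% − 12.8946% = +3.37%

+3.37%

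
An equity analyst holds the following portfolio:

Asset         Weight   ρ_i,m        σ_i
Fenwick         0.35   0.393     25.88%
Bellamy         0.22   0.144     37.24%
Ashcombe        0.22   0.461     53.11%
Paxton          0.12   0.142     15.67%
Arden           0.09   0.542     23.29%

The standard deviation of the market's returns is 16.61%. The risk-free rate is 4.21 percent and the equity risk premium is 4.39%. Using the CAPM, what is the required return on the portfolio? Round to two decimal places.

7.26%

β_Fenwick = 0.393 × 25.88% / 16.61% = 0.6123
β_Bellamy = 0.144 × 37.24% / 16.61% = 0.3229
β_Ashcombe = 0.461 × 53.11% / 16.61% = 1.4740
β_Paxton = 0.142 × 15.67% / 16.61% = 0.1340
β_Arden = 0.542 × 23.29% / 16.61% = 0.7600
β_P = Σ w_i β_i = 0.35×0.6123 + 0.22×0.3229 + 0.22×1.4740 + 0.12×0.1340 + 0.09×0.7600 = 0.6941
E(R_P) = R_f + β_P × MRP = 4.21% + 0.6941 × 4.39% = 7.26%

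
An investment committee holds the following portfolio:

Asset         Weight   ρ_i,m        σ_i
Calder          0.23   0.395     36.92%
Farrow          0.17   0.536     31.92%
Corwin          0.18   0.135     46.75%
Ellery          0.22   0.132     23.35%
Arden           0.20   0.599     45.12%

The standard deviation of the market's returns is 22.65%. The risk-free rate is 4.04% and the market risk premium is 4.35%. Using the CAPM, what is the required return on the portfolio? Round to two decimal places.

β_Calder = 0.395 × 36.92% / 22.65% = 0.6439
β_Farrow = 0.536 × 31.92% / 22.65% = 0.7554
β_Corwin = 0.135 × 46.75% / 22.65% = 0.2786
β_Ellery = 0.132 × 23.35% / 22.65% = 0.1361
β_Arden = 0.599 × 45.12% / 22.65% = 1.1932
β_P = Σ w_i β_i = 0.23×0.6439 + 0.17×0.7554 + 0.18×0.2786 + 0.22×0.1361 + 0.20×1.1932 = 0.5952
E(R_P) = R_f + β_P × MRP = 4.04% + 0.5952 × 4.35% = 6.63%

6.63%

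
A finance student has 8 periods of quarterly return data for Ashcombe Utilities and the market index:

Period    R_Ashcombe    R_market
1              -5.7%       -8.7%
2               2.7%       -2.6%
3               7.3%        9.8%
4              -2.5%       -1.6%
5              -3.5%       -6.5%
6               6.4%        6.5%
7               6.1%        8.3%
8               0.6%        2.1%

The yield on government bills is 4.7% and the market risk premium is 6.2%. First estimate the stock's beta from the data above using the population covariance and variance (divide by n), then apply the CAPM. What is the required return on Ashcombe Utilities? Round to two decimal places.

Mean R_i = (-5.7 + 2.7 + 7.3 − 2.5 − 3.5 + 6.4 + 6.1 + 0.6) / 8 = 1.4250%
Mean R_m = (-8.7 − 2.6 + 9.8 − 1.6 − 6.5 + 6.5 + 8.3 + 2.1) / 8 = 0.9125%
Σ(R_i − R̄_i)(R_m − R̄_m) = 223.9475  ⇒  Cov = 223.9475 / 8 = 27.9934
Σ(R_m − R̄_m)² = 332.1888  ⇒  Var(R_m) = 332.1888 / 8 = 41.5236
β = Cov / Var(R_m) = 27.9934 / 41.5236 = 0.6742
E(R) = R_f + β × MRP = 4.7% + 0.6742 × 6.2% = 8.88%

8.88%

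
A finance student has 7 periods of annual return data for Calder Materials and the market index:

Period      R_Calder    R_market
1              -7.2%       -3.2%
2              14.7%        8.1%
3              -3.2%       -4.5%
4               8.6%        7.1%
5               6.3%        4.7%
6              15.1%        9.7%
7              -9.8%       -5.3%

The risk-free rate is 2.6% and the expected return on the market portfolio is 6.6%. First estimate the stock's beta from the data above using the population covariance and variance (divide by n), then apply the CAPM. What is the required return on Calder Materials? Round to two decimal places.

Mean R_i = (-7.2 + 14.7 − 3.2 + 8.6 + 6.3 + 15.1 − 9.8) / 7 = 3.5000%
Mean R_m = (-3.2 + 8.1 − 4.5 + 7.1 + 4.7 + 9.7 − 5.3) / 7 = 2.3714%
Σ(R_i − R̄_i)(R_m − R̄_m) = 387.4900  ⇒  Cov = 387.4900 / 7 = 55.3557
Σ(R_m − R̄_m)² = 251.4143  ⇒  Var(R_m) = 251.4143 / 7 = 35.9163
β = Cov / Var(R_m) = 55.3557 / 35.9163 = 1.5412
MRP = 6.6% − 2.6% = 4.00%
E(R) = R_f + β × MRP = 2.6% + 1.5412 × 4.0% = 8.76%

8.76%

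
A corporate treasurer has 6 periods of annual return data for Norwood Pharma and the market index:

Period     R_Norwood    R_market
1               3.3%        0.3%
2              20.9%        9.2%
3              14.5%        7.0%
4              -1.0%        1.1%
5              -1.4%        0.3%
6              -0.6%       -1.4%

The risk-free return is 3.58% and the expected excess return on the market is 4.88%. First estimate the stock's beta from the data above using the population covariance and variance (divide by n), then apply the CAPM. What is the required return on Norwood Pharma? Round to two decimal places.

14.02%

Mean R_i = (3.3 + 20.9 + 14.5 − 1.0 − 1.4 − 0.6) / 6 = 5.9500%
Mean R_m = (0.3 + 9.2 + 7.0 + 1.1 + 0.3 − 1.4) / 6 = 2.7500%
Σ(R_i − R̄_i)(R_m − R̄_m) = 195.9150  ⇒  Cov = 195.9150 / 6 = 32.6525
Σ(R_m − R̄_m)² = 91.6150  ⇒  Var(R_m) = 91.6150 / 6 = 15.2692
β = Cov / Var(R_m) = 32.6525 / 15.2692 = 2.1385
E(R) = R_f + β × MRP = 3.58% + 2.1385 × 4.88% = 14.02%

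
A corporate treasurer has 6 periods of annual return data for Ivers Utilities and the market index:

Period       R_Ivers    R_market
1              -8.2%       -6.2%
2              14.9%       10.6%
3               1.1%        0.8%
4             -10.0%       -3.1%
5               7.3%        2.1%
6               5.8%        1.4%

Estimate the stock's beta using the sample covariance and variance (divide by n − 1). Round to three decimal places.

1.566

Mean R_i = (-8.2 + 14.9 + 1.1 − 10.0 + 7.3 + 5.8) / 6 = 1.8167%
Mean R_m = (-6.2 + 10.6 + 0.8 − 3.1 + 2.1 + 1.4) / 6 = 0.9333%
Σ(R_i − R̄_i)(R_m − R̄_m) = 253.9367  ⇒  Cov = 253.9367 / 5 = 50.7873
Σ(R_m − R̄_m)² = 162.1933  ⇒  Var(R_m) = 162.1933 / 5 = 32.4387
β = Cov / Var(R_m) = 50.7873 / 32.4387 = 1.5656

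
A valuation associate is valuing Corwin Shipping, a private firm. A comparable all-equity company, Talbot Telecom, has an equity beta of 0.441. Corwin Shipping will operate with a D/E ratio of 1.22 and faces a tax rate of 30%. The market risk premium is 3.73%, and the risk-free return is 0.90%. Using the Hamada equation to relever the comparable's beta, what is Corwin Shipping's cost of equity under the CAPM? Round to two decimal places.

β_L = β_U × [1 + (1 − t)(D/E)] = 0.441 × [1 + (1 − 0.30) × 1.22]
    = 0.441 × [1 + 0.70 × 1.22] = 0.441 × 1.8540 = 0.8176
E(R) = R_f + β_L × MRP = 0.90% + 0.8176 × 3.73% = 3.95%

3.95%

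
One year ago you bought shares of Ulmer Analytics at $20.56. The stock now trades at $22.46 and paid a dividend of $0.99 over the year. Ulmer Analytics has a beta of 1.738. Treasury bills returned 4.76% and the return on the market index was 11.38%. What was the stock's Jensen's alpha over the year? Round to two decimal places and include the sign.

-2.21%

Realised HPR = (P1 + D1 − P0) / P0 = (22.46 + 0.99 − 20.56) / 20.56 = 2.89 / 20.56 = 14.0564%
MRP = 11.38% − 4.76% = 6.62%
CAPM required = R_f + β·MRP = 4.76% + 1.738 × 6.62% = 16.26556%
α = realised − required = 14.0564% − 16.26556% = -2.21%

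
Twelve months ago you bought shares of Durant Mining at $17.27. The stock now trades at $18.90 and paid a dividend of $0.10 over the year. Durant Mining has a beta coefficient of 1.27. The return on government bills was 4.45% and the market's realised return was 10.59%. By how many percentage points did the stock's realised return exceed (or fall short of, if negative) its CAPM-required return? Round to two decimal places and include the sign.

Realised HPR = (P1 + D1 − P0) / P0 = (18.90 + 0.10 − 17.27) / 17.27 = 1.73 / 17.27 = 10.0174%
MRP = 10.59% − 4.45% = 6.14%
CAPM required = R_f + β·MRP = 4.45% + 1.27 × 6.14% = 12.2478%
α = realised − required = 10.0174% − 12.2478% = -2.23%

-2.23%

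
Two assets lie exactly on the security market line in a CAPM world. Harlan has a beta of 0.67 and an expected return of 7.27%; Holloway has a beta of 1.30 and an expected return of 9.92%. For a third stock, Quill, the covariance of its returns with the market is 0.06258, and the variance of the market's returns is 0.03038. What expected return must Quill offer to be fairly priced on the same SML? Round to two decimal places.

13.12%

MRP = (9.92% − 7.27%) / (1.30 − 0.67) = 4.2063%
R_f = 7.27% − 0.67 × 4.2063% = 4.4518%
β_Quill = Cov / Var(R_m) = 0.06258 / 0.03038 = 2.0599
E(R_Quill) = R_f + β × MRP = 4.4518% + 2.0599 × 4.2063% = 13.12%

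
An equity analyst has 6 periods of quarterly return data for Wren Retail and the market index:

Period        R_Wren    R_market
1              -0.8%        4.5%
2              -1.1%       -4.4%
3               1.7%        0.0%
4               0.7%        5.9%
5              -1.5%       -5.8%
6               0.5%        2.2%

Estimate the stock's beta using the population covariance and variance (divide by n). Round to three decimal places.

Mean R_i = (-0.8 − 1.1 + 1.7 + 0.7 − 1.5 + 0.5) / 6 = -0.0833%
Mean R_m = (4.5 − 4.4 + 0.0 + 5.9 − 5.8 + 2.2) / 6 = 0.4000%
Σ(R_i − R̄_i)(R_m − R̄_m) = 15.3700  ⇒  Cov = 15.3700 / 6 = 2.5617
Σ(R_m − R̄_m)² = 111.9400  ⇒  Var(R_m) = 111.9400 / 6 = 18.6567
β = Cov / Var(R_m) = 2.5617 / 18.6567 = 0.1373

0.137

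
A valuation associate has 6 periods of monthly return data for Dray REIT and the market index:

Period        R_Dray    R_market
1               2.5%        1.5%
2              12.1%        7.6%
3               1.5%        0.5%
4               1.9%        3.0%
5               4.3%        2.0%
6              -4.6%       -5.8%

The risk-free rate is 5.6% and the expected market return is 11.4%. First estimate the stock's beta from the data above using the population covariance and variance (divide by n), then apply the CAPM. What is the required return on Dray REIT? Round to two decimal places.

12.48%

Mean R_i = (2.5 + 12.1 + 1.5 + 1.9 + 4.3 − 4.6) / 6 = 2.9500%
Mean R_m = (1.5 + 7.6 + 0.5 + 3.0 + 2.0 − 5.8) / 6 = 1.4667%
Σ(R_i − R̄_i)(R_m − R̄_m) = 111.4800  ⇒  Cov = 111.4800 / 6 = 18.5800
Σ(R_m − R̄_m)² = 93.9933  ⇒  Var(R_m) = 93.9933 / 6 = 15.6656
β = Cov / Var(R_m) = 18.5800 / 15.6656 = 1.1860
MRP = 11.4% − 5.6% = 5.80%
E(R) = R_f + β × MRP = 5.6% + 1.1860 × 5.8% = 12.48%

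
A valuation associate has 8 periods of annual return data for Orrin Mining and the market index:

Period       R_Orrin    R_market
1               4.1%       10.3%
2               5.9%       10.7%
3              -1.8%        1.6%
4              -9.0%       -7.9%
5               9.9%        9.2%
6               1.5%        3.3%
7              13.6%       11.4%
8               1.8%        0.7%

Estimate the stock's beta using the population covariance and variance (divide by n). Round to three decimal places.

Mean R_i = (4.1 + 5.9 − 1.8 − 9.0 + 9.9 + 1.5 + 13.6 + 1.8) / 8 = 3.2500%
Mean R_m = (10.3 + 10.7 + 1.6 − 7.9 + 9.2 + 3.3 + 11.4 + 0.7) / 8 = 4.9125%
Σ(R_i − R̄_i)(R_m − R̄_m) = 298.1850  ⇒  Cov = 298.1850 / 8 = 37.2731
Σ(R_m − R̄_m)² = 318.4688  ⇒  Var(R_m) = 318.4688 / 8 = 39.8086
β = Cov / Var(R_m) = 37.2731 / 39.8086 = 0.9363

0.936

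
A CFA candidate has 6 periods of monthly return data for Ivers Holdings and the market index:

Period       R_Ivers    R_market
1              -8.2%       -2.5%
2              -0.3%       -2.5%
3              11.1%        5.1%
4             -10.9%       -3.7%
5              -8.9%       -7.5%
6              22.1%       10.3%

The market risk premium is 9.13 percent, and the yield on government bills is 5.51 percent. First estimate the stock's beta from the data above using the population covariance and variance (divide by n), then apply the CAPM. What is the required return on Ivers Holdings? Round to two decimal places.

23.10%

Mean R_i = (-8.2 − 0.3 + 11.1 − 10.9 − 8.9 + 22.1) / 6 = 0.8167%
Mean R_m = (-2.5 − 2.5 + 5.1 − 3.7 − 7.5 + 10.3) / 6 = -0.1333%
Σ(R_i − R̄_i)(R_m − R̄_m) = 413.2233  ⇒  Cov = 413.2233 / 6 = 68.8706
Σ(R_m − R̄_m)² = 214.4333  ⇒  Var(R_m) = 214.4333 / 6 = 35.7389
β = Cov / Var(R_m) = 68.8706 / 35.7389 = 1.9270
E(R) = R_f + β × MRP = 5.51% + 1.9270 × 9.13% = 23.10%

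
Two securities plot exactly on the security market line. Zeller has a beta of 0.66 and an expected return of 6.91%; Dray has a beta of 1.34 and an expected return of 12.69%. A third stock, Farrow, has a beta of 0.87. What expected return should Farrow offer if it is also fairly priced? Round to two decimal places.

MRP (SML slope) = (12.69% − 6.91%) / (1.34 − 0.66) = 5.78% / 0.68 = 8.5000%
R_f (intercept) = 6.91% − 0.66 × 8.5000% = 1.3000%
E(R_Farrow) = R_f + β × MRP = 1.3000% + 0.87 × 8.5000% = 8.70%

8.70%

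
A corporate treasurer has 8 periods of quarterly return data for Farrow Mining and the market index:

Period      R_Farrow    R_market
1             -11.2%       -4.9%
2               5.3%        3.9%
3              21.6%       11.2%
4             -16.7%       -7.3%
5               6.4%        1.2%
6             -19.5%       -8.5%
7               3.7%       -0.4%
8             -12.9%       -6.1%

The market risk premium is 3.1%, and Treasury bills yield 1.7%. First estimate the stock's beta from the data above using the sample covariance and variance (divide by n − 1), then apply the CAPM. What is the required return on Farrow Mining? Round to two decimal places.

Mean R_i = (-11.2 + 5.3 + 21.6 − 16.7 + 6.4 − 19.5 + 3.7 − 12.9) / 8 = -2.9125%
Mean R_m = (-4.9 + 3.9 + 11.2 − 7.3 + 1.2 − 8.5 − 0.4 − 6.1) / 8 = -1.3625%
Σ(R_i − R̄_i)(R_m − R̄_m) = 658.2738  ⇒  Cov = 658.2738 / 7 = 94.0391
Σ(R_m − R̄_m)² = 314.1588  ⇒  Var(R_m) = 314.1588 / 7 = 44.8798
β = Cov / Var(R_m) = 94.0391 / 44.8798 = 2.0954
E(R) = R_f + β × MRP = 1.7% + 2.0954 × 3.1% = 8.20%

8.20%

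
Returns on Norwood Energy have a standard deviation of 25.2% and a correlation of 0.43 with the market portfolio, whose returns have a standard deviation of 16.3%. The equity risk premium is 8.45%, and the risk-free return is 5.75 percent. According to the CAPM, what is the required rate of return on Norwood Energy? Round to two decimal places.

11.37%

β = ρ × σ_i / σ_m = 0.43 × 25.2% / 16.3% = 0.6648
E(R) = 5.75% + 0.6648 × 8.45% = 11.37%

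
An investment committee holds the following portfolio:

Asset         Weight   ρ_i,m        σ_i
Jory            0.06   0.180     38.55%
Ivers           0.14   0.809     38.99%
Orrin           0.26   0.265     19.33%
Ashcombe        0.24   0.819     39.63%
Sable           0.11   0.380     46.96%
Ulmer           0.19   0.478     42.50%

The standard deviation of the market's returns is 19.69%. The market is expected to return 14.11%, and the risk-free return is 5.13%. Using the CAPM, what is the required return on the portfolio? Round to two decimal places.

β_Jory = 0.180 × 38.55% / 19.69% = 0.3524
β_Ivers = 0.809 × 38.99% / 19.69% = 1.6020
β_Orrin = 0.265 × 19.33% / 19.69% = 0.2602
β_Ashcombe = 0.819 × 39.63% / 19.69% = 1.6484
β_Sable = 0.380 × 46.96% / 19.69% = 0.9063
β_Ulmer = 0.478 × 42.50% / 19.69% = 1.0317
β_P = Σ w_i β_i = 0.06×0.3524 + 0.14×1.6020 + 0.26×0.2602 + 0.24×1.6484 + 0.11×0.9063 + 0.19×1.0317 = 1.0044
MRP = 14.11% − 5.13% = 8.98%
E(R_P) = R_f + β_P × MRP = 5.13% + 1.0044 × 8.98% = 14.15%

14.15%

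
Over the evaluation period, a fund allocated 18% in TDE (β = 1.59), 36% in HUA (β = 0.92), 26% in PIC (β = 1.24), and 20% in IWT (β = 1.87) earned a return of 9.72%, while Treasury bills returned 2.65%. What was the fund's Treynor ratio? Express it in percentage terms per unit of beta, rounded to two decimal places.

β_P = 0.18×1.59 + 0.36×0.92 + 0.26×1.24 + 0.20×1.87 = 1.3138
Treynor = (R_P − R_f) / β_P = (9.72% − 2.65%) / 1.3138 = 7.07% / 1.3138 = 5.38%

5.38%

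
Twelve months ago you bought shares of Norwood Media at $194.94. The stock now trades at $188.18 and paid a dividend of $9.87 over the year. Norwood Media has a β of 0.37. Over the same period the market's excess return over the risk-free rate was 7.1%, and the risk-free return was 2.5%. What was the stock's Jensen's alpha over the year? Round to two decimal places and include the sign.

Realised HPR = (P1 + D1 − P0) / P0 = (188.18 + 9.87 − 194.94) / 194.94 = 3.11 / 194.94 = 1.5954%
CAPM required = R_f + β·MRP = 2.5% + 0.37 × 7.1% = 5.1270%
α = realised − required = 1.5954% − 5.1270% = -3.53%

-3.53%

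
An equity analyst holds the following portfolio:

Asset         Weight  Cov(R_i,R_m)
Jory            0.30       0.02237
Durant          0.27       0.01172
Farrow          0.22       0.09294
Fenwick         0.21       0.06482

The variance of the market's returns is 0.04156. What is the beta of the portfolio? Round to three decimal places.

β_Jory = 0.02237 / 0.04156 = 0.5383
β_Durant = 0.01172 / 0.04156 = 0.2820
β_Farrow = 0.09294 / 0.04156 = 2.2363
β_Fenwick = 0.06482 / 0.04156 = 1.5597
β_P = Σ w_i β_i = 0.30×0.5383 + 0.27×0.2820 + 0.22×2.2363 + 0.21×1.5597 = 1.0572

1.057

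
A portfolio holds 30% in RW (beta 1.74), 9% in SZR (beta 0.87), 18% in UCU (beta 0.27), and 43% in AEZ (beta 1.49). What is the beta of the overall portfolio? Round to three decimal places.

β_P = Σ w_i β_i = 0.30×1.74 + 0.09×0.87 + 0.18×0.27 + 0.43×1.49 = 1.2896

1.290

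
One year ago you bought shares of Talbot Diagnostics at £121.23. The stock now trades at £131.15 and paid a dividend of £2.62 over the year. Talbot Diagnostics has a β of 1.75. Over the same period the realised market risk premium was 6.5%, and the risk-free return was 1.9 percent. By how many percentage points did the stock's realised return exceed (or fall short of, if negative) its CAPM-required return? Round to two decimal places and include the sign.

-2.93%

Realised HPR = (P1 + D1 − P0) / P0 = (131.15 + 2.62 − 121.23) / 121.23 = 12.54 / 121.23 = 10.3440%
CAPM required = R_f + β·MRP = 1.9% + 1.75 × 6.5% = 13.2750%
α = realised − required = 10.3440% − 13.2750% = -2.93%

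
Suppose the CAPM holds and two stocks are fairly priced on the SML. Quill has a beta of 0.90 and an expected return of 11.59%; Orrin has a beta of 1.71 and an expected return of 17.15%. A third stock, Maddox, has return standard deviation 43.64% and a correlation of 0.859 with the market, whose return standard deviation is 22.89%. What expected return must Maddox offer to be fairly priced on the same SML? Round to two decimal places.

MRP = (17.15% − 11.59%) / (1.71 − 0.90) = 6.8642%
R_f = 11.59% − 0.90 × 6.8642% = 5.4122%
β_Maddox = ρ·σ_i/σ_m = 0.859 × 43.64 / 22.89 = 1.6377
E(R_Maddox) = R_f + β × MRP = 5.4122% + 1.6377 × 6.8642% = 16.65%

16.65%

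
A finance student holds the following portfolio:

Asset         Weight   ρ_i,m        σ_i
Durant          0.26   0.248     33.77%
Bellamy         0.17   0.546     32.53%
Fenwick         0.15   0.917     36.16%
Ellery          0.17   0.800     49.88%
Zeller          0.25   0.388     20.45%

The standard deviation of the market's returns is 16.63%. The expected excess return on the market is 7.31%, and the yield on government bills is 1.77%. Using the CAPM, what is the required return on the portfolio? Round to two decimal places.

10.09%

β_Durant = 0.248 × 33.77% / 16.63% = 0.5036
β_Bellamy = 0.546 × 32.53% / 16.63% = 1.0680
β_Fenwick = 0.917 × 36.16% / 16.63% = 1.9939
β_Ellery = 0.800 × 49.88% / 16.63% = 2.3995
β_Zeller = 0.388 × 20.45% / 16.63% = 0.4771
β_P = Σ w_i β_i = 0.26×0.5036 + 0.17×1.0680 + 0.15×1.9939 + 0.17×2.3995 + 0.25×0.4771 = 1.1388
E(R_P) = R_f + β_P × MRP = 1.77% + 1.1388 × 7.31% = 10.09%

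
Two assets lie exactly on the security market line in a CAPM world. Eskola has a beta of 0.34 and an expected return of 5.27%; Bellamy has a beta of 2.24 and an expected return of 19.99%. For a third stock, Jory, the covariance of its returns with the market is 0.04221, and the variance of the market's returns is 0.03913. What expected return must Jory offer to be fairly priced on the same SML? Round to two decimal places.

MRP = (19.99% − 5.27%) / (2.24 − 0.34) = 7.7474%
R_f = 5.27% − 0.34 × 7.7474% = 2.6359%
β_Jory = Cov / Var(R_m) = 0.04221 / 0.03913 = 1.0787
E(R_Jory) = R_f + β × MRP = 2.6359% + 1.0787 × 7.7474% = 10.99%

10.99%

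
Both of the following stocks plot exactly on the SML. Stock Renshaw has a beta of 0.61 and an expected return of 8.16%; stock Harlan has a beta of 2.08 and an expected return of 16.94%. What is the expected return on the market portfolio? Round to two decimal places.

10.49%

Both satisfy E(R) = R_f + β·MRP, so the slope of the SML is
MRP = (16.94% − 8.16%) / (2.08 − 0.61) = 8.78% / 1.47 = 5.9728%
R_f = E(R_Renshaw) − β_Renshaw·MRP = 8.16% − 0.61 × 5.9728% = 4.5166%
E(R_m) = R_f + MRP = 4.5166% + 5.9728% = 10.49%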